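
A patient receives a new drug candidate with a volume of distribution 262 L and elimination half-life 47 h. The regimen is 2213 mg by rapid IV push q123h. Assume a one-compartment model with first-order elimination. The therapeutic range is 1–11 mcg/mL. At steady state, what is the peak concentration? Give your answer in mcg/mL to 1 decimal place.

10.1 mcg/mL

Over one 123-h interval, 123/47 ≈ 2.617 half-lives elapse, leaving f ≈ 0.1630 of each dose.
Accumulation ratio R = 1/(1 − f) ≈ 1/0.8370 ≈ 1.1947.
Single-dose peak C₀ = D/Vd = 2213/262 ≈ 8.447 mcg/mL.
Cmax,ss = C₀/(1 − f) ≈ 8.447/0.8370 ≈ 10.092 mcg/mL.
Peak 10.1 mcg/mL vs MTC 11 mcg/mL: below toxic threshold.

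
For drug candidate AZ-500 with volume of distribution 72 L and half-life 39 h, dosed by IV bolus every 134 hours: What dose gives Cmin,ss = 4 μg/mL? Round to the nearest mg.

2829 mg

τ/t½ = 134/39 ≈ 3.4359, so f = (1/2)^(134/39) ≈ 0.092404.
Cmin,ss = (D/Vd)·f/(1−f), so D = Cmin,ss·Vd·(1−f)/f.
D = 4 × 72 × (1−f)/f ≈ 4 × 72 × 9.82204 ≈ 2828.75 mg.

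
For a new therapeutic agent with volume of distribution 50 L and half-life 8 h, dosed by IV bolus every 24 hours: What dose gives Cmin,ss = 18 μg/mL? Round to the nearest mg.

τ/t½ = 24/8 ≈ 3, so f = (1/2)^(24/8) ≈ 0.125000.
Cmin,ss = (D/Vd)·f/(1−f), so D = Cmin,ss·Vd·(1−f)/f.
D = 18 × 50 × (1−f)/f ≈ 18 × 50 × 7.00000 ≈ 6300.00 mg.

6300 mg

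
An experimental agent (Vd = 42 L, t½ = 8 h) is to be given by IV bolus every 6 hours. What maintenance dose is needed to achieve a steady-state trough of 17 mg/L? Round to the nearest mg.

τ/t½ = 6/8 ≈ 0.75, so f = (1/2)^(6/8) ≈ 0.594604.
Cmin,ss = (D/Vd)·f/(1−f), so D = Cmin,ss·Vd·(1−f)/f.
D = 17 × 42 × (1−f)/f ≈ 17 × 42 × 0.68179 ≈ 486.80 mg.

487 mg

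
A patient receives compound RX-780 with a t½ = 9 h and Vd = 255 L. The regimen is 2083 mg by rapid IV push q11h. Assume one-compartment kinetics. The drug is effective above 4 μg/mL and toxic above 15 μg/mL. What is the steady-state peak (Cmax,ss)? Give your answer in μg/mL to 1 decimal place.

Over one 11-h interval, 11/9 ≈ 1.2222 half-lives elapse, leaving f ≈ 0.4286 of each dose.
At steady state, accumulation factor R = 1/(1 − e^(−kτ)) ≈ 1.7501.
Each bolus raises the concentration by D/Vd = 2083/255 ≈ 8.169 μg/mL.
Cmax,ss = C₀/(1 − f) ≈ 8.169/0.5714 ≈ 14.296 μg/mL.
Peak 14.3 μg/mL vs MTC 15 μg/mL: below toxic threshold.

14.3 μg/mL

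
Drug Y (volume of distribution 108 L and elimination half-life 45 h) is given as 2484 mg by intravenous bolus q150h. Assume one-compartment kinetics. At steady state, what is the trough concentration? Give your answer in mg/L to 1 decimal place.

k = ln2/t½ = ln2/45 ≈ 0.015403 h⁻¹; fraction remaining f = e^(−kτ) = e^(−0.015403×150) ≈ 0.0992.
At steady state, accumulation factor R = 1/(1 − e^(−kτ)) ≈ 1.1101.
Single-dose peak C₀ = D/Vd = 2484/108 ≈ 23.000 mg/L.
Cmax,ss = C₀/(1 − f) ≈ 23.000/0.9008 ≈ 25.533 mg/L.
One interval later, Cmin,ss = Cmax,ss·e^(−kτ) ≈ 25.533 × 0.0992 ≈ 2.533 mg/L.

2.5 mg/L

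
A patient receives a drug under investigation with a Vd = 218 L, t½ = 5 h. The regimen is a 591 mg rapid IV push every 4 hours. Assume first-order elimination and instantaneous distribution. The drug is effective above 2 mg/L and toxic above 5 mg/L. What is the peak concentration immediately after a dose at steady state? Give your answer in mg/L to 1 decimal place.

6.4 mg/L

τ/t½ = 4/5 ≈ 0.8, so fraction remaining f = (1/2)^(4/5) ≈ 0.5743.
At steady state, accumulation factor R = 1/(1 − e^(−kτ)) ≈ 2.3491.
Single-dose peak C₀ = D/Vd = 591/218 ≈ 2.711 mg/L.
Steady-state peak Cmax,ss = C₀·R ≈ 2.711 × 2.3491 ≈ 6.368 mg/L.
Peak 6.4 mg/L vs MTC 5 mg/L: exceeds toxic threshold.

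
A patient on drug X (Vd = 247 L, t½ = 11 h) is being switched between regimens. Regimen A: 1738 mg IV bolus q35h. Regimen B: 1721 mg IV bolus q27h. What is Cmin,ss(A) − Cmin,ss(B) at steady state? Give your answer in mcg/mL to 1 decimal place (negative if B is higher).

Regimen A: f = (1/2)^(35/11) ≈ 0.1102; Cmin,ss = (1738/247)·f/(1−f) ≈ 0.871 mcg/mL.
Regimen B: f = (1/2)^(27/11) ≈ 0.1824; Cmin,ss = (1721/247)·f/(1−f) ≈ 1.554 mcg/mL.
Difference ≈ 0.871 − 1.554 ≈ -0.683 mcg/mL.

-0.7 mcg/mL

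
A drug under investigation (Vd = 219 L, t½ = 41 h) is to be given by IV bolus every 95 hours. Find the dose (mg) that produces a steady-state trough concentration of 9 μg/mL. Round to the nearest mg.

7851 mg

τ/t½ = 95/41 ≈ 2.3171, so f = (1/2)^(95/41) ≈ 0.200674.
Cmin,ss = (D/Vd)·f/(1−f), so D = Cmin,ss·Vd·(1−f)/f.
D = 9 × 219 × (1−f)/f ≈ 9 × 219 × 3.98321 ≈ 7850.91 mg.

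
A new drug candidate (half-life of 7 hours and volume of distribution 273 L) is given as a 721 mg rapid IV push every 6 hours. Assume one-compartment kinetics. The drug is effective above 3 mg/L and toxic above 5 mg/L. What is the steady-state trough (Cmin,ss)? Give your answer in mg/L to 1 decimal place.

k = ln2/t½ = ln2/7 ≈ 0.099021 h⁻¹; fraction remaining f = e^(−kτ) = e^(−0.099021×6) ≈ 0.5520.
Accumulation ratio R = 1/(1 − f) ≈ 1/0.4480 ≈ 2.2321.
Each bolus raises the concentration by D/Vd = 721/273 ≈ 2.641 mg/L.
Cmax,ss = C₀/(1 − f) ≈ 2.641/0.4480 ≈ 5.895 mg/L.
One interval later, Cmin,ss = Cmax,ss·e^(−kτ) ≈ 5.895 × 0.5520 ≈ 3.254 mg/L.
Trough 3.3 mg/L vs MEC 3 mg/L: adequate.

3.3 mg/L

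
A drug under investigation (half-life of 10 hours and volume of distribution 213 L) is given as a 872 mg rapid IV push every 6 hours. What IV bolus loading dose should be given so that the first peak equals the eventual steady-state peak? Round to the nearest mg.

f = (1/2)^(6/10) ≈ 0.659754; accumulation ratio R = 1/(1−f) ≈ 2.93905.
Loading dose to hit Cmax,ss on first dose: D_load = D_maint·R ≈ 872 × 2.93905 ≈ 2562.85 mg.

2563 mg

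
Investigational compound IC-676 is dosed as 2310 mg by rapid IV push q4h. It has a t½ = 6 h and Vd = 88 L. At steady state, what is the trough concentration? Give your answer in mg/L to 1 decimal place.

44.7 mg/L

τ/t½ = 4/6 ≈ 0.66667, so fraction remaining f = (1/2)^(4/6) ≈ 0.6300.
Single-dose peak C₀ = D/Vd = 2310/88 ≈ 26.250 mg/L.
Steady-state trough Cmin,ss = C₀·f/(1−f) ≈ 26.250 × 0.6300/0.3700 ≈ 44.696 mg/L.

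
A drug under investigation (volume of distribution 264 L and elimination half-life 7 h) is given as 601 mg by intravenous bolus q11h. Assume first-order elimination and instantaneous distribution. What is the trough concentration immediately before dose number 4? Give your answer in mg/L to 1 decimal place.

f = (1/2)^(τ/t½) = (1/2)^(11/7) ≈ 0.3365.
C₀ = D/Vd = 601/264 ≈ 2.277 mg/L.
Before the 4th dose, 3 doses have been given. Superposition: Cmin = C₀·(f + f² + … + f^3).
≈ 2.277 × (0.3365 + 0.1132 + 0.0381) ≈ 2.277 × 0.4878 ≈ 1.111 mg/L.

1.1 mg/L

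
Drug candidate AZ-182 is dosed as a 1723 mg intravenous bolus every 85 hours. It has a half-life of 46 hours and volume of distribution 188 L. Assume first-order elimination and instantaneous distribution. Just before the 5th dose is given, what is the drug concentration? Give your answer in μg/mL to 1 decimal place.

f = (1/2)^(τ/t½) = (1/2)^(85/46) ≈ 0.2778.
C₀ = D/Vd = 1723/188 ≈ 9.165 μg/mL.
Before the 5th dose, 4 doses have been given. Superposition: Cmin = C₀·(f + f² + … + f^4).
≈ 9.165 × (0.2778 + 0.0772 + 0.0214 + 0.0060) ≈ 9.165 × 0.3824 ≈ 3.505 μg/mL.

3.5 μg/mL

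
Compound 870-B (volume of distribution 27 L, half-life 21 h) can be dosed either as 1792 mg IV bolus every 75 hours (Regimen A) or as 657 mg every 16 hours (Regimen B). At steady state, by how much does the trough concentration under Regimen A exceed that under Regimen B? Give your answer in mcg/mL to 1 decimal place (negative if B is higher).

-28.9 mcg/mL

Regimen A: f = (1/2)^(75/21) ≈ 0.0841; Cmin,ss = (1792/27)·f/(1−f) ≈ 6.094 mcg/mL.
Regimen B: f = (1/2)^(16/21) ≈ 0.5897; Cmin,ss = (657/27)·f/(1−f) ≈ 34.973 mcg/mL.
Difference ≈ 6.094 − 34.973 ≈ -28.879 mcg/mL.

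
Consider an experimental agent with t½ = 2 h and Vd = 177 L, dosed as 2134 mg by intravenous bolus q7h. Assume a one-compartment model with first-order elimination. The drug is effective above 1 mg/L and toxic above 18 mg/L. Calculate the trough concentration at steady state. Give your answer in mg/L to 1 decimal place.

Over one 7-h interval, 7/2 ≈ 3.5 half-lives elapse, leaving f ≈ 0.0884 of each dose.
Accumulation ratio R = 1/(1 − f) ≈ 1/0.9116 ≈ 1.0970.
Single-dose peak C₀ = D/Vd = 2134/177 ≈ 12.056 mg/L.
Steady-state peak Cmax,ss = C₀·R ≈ 12.056 × 1.0970 ≈ 13.225 mg/L.
One interval later, Cmin,ss = Cmax,ss·e^(−kτ) ≈ 13.225 × 0.0884 ≈ 1.169 mg/L.
Trough 1.2 mg/L vs MEC 1 mg/L: adequate.

1.2 mg/L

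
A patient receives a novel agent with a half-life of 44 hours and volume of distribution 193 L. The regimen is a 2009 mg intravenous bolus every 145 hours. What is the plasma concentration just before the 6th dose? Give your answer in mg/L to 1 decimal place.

1.2 mg/L

f = (1/2)^(τ/t½) = (1/2)^(145/44) ≈ 0.1019.
C₀ = D/Vd = 2009/193 ≈ 10.409 mg/L.
Before the 6th dose, 5 doses have been given. Superposition: Cmin = C₀·(f + f² + … + f^5).
≈ 10.409 × (0.1019 + 0.0104 + 0.0011 + 0.0001 + 0.0000) ≈ 10.409 × 0.1135 ≈ 1.181 mg/L.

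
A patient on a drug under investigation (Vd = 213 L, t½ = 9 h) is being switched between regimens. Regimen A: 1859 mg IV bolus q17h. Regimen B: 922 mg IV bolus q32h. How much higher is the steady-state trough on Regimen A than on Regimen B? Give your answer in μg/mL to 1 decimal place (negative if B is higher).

Regimen A: f = (1/2)^(17/9) ≈ 0.2700; Cmin,ss = (1859/213)·f/(1−f) ≈ 3.228 μg/mL.
Regimen B: f = (1/2)^(32/9) ≈ 0.0850; Cmin,ss = (922/213)·f/(1−f) ≈ 0.402 μg/mL.
Difference ≈ 3.228 − 0.402 ≈ 2.826 μg/mL.

2.8 μg/mL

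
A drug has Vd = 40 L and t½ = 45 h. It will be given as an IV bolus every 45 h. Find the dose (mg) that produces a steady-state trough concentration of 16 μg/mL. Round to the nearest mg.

τ/t½ = 45/45 ≈ 1, so f = (1/2)^(45/45) ≈ 0.500000.
Cmin,ss = (D/Vd)·f/(1−f), so D = Cmin,ss·Vd·(1−f)/f.
D = 16 × 40 × (1−f)/f ≈ 16 × 40 × 1.00000 ≈ 640.00 mg.

640 mg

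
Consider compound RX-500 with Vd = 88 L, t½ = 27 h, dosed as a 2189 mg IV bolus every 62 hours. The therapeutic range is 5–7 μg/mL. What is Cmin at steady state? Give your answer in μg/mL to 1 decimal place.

6.4 μg/mL

Over one 62-h interval, 62/27 ≈ 2.2963 half-lives elapse, leaving f ≈ 0.2036 of each dose.
At steady state, accumulation factor R = 1/(1 − e^(−kτ)) ≈ 1.2557.
Single-dose peak C₀ = D/Vd = 2189/88 ≈ 24.875 μg/mL.
Steady-state peak Cmax,ss = C₀·R ≈ 24.875 × 1.2557 ≈ 31.236 μg/mL.
Steady-state trough Cmin,ss = Cmax,ss·f ≈ 31.236 × 0.2036 ≈ 6.360 μg/mL.
Trough 6.4 μg/mL vs MEC 5 μg/mL: adequate.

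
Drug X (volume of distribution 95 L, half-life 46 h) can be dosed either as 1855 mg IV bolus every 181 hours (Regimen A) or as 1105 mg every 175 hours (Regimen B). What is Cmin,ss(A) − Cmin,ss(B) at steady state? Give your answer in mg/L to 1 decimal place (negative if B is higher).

0.5 mg/L

Regimen A: f = (1/2)^(181/46) ≈ 0.0654; Cmin,ss = (1855/95)·f/(1−f) ≈ 1.366 mg/L.
Regimen B: f = (1/2)^(175/46) ≈ 0.0716; Cmin,ss = (1105/95)·f/(1−f) ≈ 0.897 mg/L.
Difference ≈ 1.366 − 0.897 ≈ 0.469 mg/L.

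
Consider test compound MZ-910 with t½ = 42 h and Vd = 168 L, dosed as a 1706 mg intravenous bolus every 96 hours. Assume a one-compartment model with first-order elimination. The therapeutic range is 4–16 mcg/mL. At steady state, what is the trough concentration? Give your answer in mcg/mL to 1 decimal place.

k = ln2/t½ = ln2/42 ≈ 0.016504 h⁻¹; fraction remaining f = e^(−kτ) = e^(−0.016504×96) ≈ 0.2051.
Accumulation ratio R = 1/(1 − f) ≈ 1/0.7949 ≈ 1.2580.
Each bolus raises the concentration by D/Vd = 1706/168 ≈ 10.155 mcg/mL.
Cmax,ss = C₀/(1 − f) ≈ 10.155/0.7949 ≈ 12.775 mcg/mL.
One interval later, Cmin,ss = Cmax,ss·e^(−kτ) ≈ 12.775 × 0.2051 ≈ 2.620 mcg/mL.
Trough 2.6 mcg/mL vs MEC 4 mcg/mL: subtherapeutic.

2.6 mcg/mL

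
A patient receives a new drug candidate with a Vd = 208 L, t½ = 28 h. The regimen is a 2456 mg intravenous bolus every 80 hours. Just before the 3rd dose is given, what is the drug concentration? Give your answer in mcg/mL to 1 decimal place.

f = (1/2)^(τ/t½) = (1/2)^(80/28) ≈ 0.1380.
C₀ = D/Vd = 2456/208 ≈ 11.808 mcg/mL.
Before the 3rd dose, 2 doses have been given. Superposition: Cmin = C₀·(f + f²).
≈ 11.808 × (0.1380 + 0.0190) ≈ 11.808 × 0.1570 ≈ 1.854 mcg/mL.

1.9 mcg/mL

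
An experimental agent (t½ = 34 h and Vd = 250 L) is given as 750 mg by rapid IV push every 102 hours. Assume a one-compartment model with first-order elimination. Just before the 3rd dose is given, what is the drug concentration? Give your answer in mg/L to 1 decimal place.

0.4 mg/L

f = (1/2)^(τ/t½) = (1/2)^(102/34) ≈ 0.1250.
C₀ = D/Vd = 750/250 ≈ 3.000 mg/L.
Before the 3rd dose, 2 doses have been given. Superposition: Cmin = C₀·(f + f²).
≈ 3.000 × (0.1250 + 0.0156) ≈ 3.000 × 0.1406 ≈ 0.422 mg/L.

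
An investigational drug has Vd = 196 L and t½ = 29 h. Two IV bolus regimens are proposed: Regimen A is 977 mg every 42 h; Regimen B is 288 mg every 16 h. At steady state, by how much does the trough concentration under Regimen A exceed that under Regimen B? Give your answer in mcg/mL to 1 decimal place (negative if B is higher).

-0.3 mcg/mL

Regimen A: f = (1/2)^(42/29) ≈ 0.3665; Cmin,ss = (977/196)·f/(1−f) ≈ 2.884 mcg/mL.
Regimen B: f = (1/2)^(16/29) ≈ 0.6822; Cmin,ss = (288/196)·f/(1−f) ≈ 3.154 mcg/mL.
Difference ≈ 2.884 − 3.154 ≈ -0.270 mcg/mL.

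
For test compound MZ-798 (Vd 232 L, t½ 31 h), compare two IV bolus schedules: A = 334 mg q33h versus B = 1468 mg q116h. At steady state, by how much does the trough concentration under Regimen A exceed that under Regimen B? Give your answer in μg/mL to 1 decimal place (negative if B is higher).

0.8 μg/mL

Regimen A: f = (1/2)^(33/31) ≈ 0.4781; Cmin,ss = (334/232)·f/(1−f) ≈ 1.319 μg/mL.
Regimen B: f = (1/2)^(116/31) ≈ 0.0747; Cmin,ss = (1468/232)·f/(1−f) ≈ 0.511 μg/mL.
Difference ≈ 1.319 − 0.511 ≈ 0.808 μg/mL.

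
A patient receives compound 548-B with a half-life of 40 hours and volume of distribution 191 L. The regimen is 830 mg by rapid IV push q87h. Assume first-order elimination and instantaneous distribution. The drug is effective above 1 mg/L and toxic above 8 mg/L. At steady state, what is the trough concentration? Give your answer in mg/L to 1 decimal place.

k = ln2/t½ = ln2/40 ≈ 0.017329 h⁻¹; fraction remaining f = e^(−kτ) = e^(−0.017329×87) ≈ 0.2214.
At steady state, accumulation factor R = 1/(1 − e^(−kτ)) ≈ 1.2844.
Each bolus raises the concentration by D/Vd = 830/191 ≈ 4.346 mg/L.
Steady-state peak Cmax,ss = C₀·R ≈ 4.346 × 1.2844 ≈ 5.582 mg/L.
Steady-state trough Cmin,ss = Cmax,ss·f ≈ 5.582 × 0.2214 ≈ 1.236 mg/L.
Trough 1.2 mg/L vs MEC 1 mg/L: adequate.

1.2 mg/L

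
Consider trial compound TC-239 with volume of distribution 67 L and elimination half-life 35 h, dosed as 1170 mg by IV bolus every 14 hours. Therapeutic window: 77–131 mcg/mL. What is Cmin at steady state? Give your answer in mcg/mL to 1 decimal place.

τ/t½ = 14/35 ≈ 0.4, so fraction remaining f = (1/2)^(14/35) ≈ 0.7579.
Accumulation ratio R = 1/(1 − f) ≈ 1/0.2421 ≈ 4.1305.
Each bolus raises the concentration by D/Vd = 1170/67 ≈ 17.463 mcg/mL.
Cmax,ss = C₀/(1 − f) ≈ 17.463/0.2421 ≈ 72.131 mcg/mL.
One interval later, Cmin,ss = Cmax,ss·e^(−kτ) ≈ 72.131 × 0.7579 ≈ 54.668 mcg/mL.
Trough 54.7 mcg/mL vs MEC 77 mcg/mL: subtherapeutic.

54.7 mcg/mL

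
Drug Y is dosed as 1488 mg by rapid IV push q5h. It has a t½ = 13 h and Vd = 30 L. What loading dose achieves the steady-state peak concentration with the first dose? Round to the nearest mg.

f = (1/2)^(5/13) ≈ 0.765983; accumulation ratio R = 1/(1−f) ≈ 4.27319.
Loading dose to hit Cmax,ss on first dose: D_load = D_maint·R ≈ 1488 × 4.27319 ≈ 6358.51 mg.

6359 mg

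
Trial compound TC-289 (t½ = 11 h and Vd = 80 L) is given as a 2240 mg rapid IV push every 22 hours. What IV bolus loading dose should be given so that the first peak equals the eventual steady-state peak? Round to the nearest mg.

2987 mg

f = (1/2)^(22/11) ≈ 0.250000; accumulation ratio R = 1/(1−f) ≈ 1.33333.
Loading dose to hit Cmax,ss on first dose: D_load = D_maint·R ≈ 2240 × 1.33333 ≈ 2986.66 mg.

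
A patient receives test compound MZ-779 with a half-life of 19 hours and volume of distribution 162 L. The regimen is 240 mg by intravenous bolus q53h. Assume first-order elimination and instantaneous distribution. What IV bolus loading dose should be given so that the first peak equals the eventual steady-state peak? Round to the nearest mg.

281 mg

f = (1/2)^(53/19) ≈ 0.144639; accumulation ratio R = 1/(1−f) ≈ 1.16910.
Loading dose to hit Cmax,ss on first dose: D_load = D_maint·R ≈ 240 × 1.16910 ≈ 280.58 mg.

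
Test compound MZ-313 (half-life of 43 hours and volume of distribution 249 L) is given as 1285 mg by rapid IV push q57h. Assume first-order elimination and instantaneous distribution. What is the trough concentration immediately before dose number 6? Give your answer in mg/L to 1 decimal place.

f = (1/2)^(τ/t½) = (1/2)^(57/43) ≈ 0.3990.
C₀ = D/Vd = 1285/249 ≈ 5.161 mg/L.
Before the 6th dose, 5 doses have been given. Superposition: Cmin = C₀·(f + f² + … + f^5).
≈ 5.161 × (0.3990 + 0.1592 + 0.0635 + 0.0253 + 0.0101) ≈ 5.161 × 0.6571 ≈ 3.391 mg/L.

3.4 mg/L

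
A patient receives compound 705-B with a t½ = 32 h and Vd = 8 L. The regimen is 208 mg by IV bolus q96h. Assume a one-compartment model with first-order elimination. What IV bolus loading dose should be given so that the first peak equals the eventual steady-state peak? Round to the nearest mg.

f = (1/2)^(96/32) ≈ 0.125000; accumulation ratio R = 1/(1−f) ≈ 1.14286.
Loading dose to hit Cmax,ss on first dose: D_load = D_maint·R ≈ 208 × 1.14286 ≈ 237.71 mg.

238 mg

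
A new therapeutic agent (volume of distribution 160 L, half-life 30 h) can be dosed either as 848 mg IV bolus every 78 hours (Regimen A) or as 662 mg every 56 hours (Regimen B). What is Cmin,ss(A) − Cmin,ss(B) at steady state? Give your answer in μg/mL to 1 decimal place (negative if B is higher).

Regimen A: f = (1/2)^(78/30) ≈ 0.1649; Cmin,ss = (848/160)·f/(1−f) ≈ 1.047 μg/mL.
Regimen B: f = (1/2)^(56/30) ≈ 0.2742; Cmin,ss = (662/160)·f/(1−f) ≈ 1.563 μg/mL.
Difference ≈ 1.047 − 1.563 ≈ -0.516 μg/mL.

-0.5 μg/mL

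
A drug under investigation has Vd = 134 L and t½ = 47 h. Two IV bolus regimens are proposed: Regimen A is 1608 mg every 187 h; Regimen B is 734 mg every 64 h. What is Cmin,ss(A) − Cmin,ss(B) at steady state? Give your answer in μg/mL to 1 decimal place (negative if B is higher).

-2.7 μg/mL

Regimen A: f = (1/2)^(187/47) ≈ 0.0634; Cmin,ss = (1608/134)·f/(1−f) ≈ 0.812 μg/mL.
Regimen B: f = (1/2)^(64/47) ≈ 0.3891; Cmin,ss = (734/134)·f/(1−f) ≈ 3.489 μg/mL.
Difference ≈ 0.812 − 3.489 ≈ -2.677 μg/mL.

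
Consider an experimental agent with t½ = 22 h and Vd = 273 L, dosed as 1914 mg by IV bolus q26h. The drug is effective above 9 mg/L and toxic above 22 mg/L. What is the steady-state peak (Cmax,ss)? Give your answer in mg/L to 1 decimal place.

12.5 mg/L

k = ln2/t½ = ln2/22 ≈ 0.031507 h⁻¹; fraction remaining f = e^(−kτ) = e^(−0.031507×26) ≈ 0.4408.
Accumulation ratio R = 1/(1 − f) ≈ 1/0.5592 ≈ 1.7883.
Each bolus raises the concentration by D/Vd = 1914/273 ≈ 7.011 mg/L.
Steady-state peak Cmax,ss = C₀·R ≈ 7.011 × 1.7883 ≈ 12.538 mg/L.
Peak 12.5 mg/L vs MTC 22 mg/L: below toxic threshold.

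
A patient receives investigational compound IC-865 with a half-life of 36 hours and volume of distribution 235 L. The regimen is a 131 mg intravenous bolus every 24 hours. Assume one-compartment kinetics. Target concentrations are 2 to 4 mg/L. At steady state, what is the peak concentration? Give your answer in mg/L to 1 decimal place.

τ/t½ = 24/36 ≈ 0.66667, so fraction remaining f = (1/2)^(24/36) ≈ 0.6300.
Accumulation ratio R = 1/(1 − f) ≈ 1/0.3700 ≈ 2.7027.
Each bolus raises the concentration by D/Vd = 131/235 ≈ 0.557 mg/L.
Cmax,ss = C₀/(1 − f) ≈ 0.557/0.3700 ≈ 1.505 mg/L.
Peak 1.5 mg/L vs MTC 4 mg/L: below toxic threshold.

1.5 mg/L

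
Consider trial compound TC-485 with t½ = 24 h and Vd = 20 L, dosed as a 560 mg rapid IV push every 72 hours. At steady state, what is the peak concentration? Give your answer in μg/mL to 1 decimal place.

32.0 μg/mL

The dosing interval is 3 half-lives, so f = 2^(−3) = 0.125.
At steady state, R = 1/(1 − 0.125) = 8/7.
Single-dose peak C₀ = D/Vd = 560/20 = 28 μg/mL.
Steady-state peak Cmax,ss = C₀·R = 28 × 8/7 ≈ 32.000 μg/mL.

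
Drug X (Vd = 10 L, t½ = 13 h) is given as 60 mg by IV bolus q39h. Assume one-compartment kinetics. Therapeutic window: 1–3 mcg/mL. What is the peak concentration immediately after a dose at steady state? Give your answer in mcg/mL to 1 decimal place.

6.9 mcg/mL

τ = 39 h = 3 half-lives, so f = (1/2)^3 = 0.125.
Accumulation ratio R = 1/(1 − f) = 1/0.875 = 8/7.
Single-dose peak C₀ = D/Vd = 60/10 = 6 mcg/mL.
Steady-state peak Cmax,ss = C₀·R = 6 × 8/7 ≈ 6.857 mcg/mL.
Peak 6.9 mcg/mL vs MTC 3 mcg/mL: exceeds toxic threshold.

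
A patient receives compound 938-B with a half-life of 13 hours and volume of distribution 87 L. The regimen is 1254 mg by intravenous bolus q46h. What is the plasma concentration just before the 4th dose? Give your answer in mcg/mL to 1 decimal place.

f = (1/2)^(τ/t½) = (1/2)^(46/13) ≈ 0.0861.
C₀ = D/Vd = 1254/87 ≈ 14.414 mcg/mL.
Before the 4th dose, 3 doses have been given. Superposition: Cmin = C₀·(f + f² + … + f^3).
≈ 14.414 × (0.0861 + 0.0074 + 0.0006) ≈ 14.414 × 0.0941 ≈ 1.356 mcg/mL.

1.4 mcg/mL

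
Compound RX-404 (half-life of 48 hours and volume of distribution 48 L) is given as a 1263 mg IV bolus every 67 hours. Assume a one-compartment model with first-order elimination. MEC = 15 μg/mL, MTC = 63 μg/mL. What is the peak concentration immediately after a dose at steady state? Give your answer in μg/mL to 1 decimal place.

42.4 μg/mL

τ/t½ = 67/48 ≈ 1.3958, so fraction remaining f = (1/2)^(67/48) ≈ 0.3800.
Accumulation ratio R = 1/(1 − f) ≈ 1/0.6200 ≈ 1.6129.
Each bolus raises the concentration by D/Vd = 1263/48 ≈ 26.312 μg/mL.
Steady-state peak Cmax,ss = C₀·R ≈ 26.312 × 1.6129 ≈ 42.439 μg/mL.
Peak 42.4 μg/mL vs MTC 63 μg/mL: below toxic threshold.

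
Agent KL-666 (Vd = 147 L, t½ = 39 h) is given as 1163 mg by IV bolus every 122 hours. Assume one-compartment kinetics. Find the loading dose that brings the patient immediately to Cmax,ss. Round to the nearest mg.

f = (1/2)^(122/39) ≈ 0.114371; accumulation ratio R = 1/(1−f) ≈ 1.12914.
Loading dose to hit Cmax,ss on first dose: D_load = D_maint·R ≈ 1163 × 1.12914 ≈ 1313.19 mg.

1313 mg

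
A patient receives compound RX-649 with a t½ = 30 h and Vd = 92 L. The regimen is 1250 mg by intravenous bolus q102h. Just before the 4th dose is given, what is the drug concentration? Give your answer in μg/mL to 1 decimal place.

f = (1/2)^(τ/t½) = (1/2)^(102/30) ≈ 0.0947.
C₀ = D/Vd = 1250/92 ≈ 13.587 μg/mL.
Before the 4th dose, 3 doses have been given. Superposition: Cmin = C₀·(f + f² + … + f^3).
≈ 13.587 × (0.0947 + 0.0090 + 0.0008) ≈ 13.587 × 0.1045 ≈ 1.420 μg/mL.

1.4 μg/mL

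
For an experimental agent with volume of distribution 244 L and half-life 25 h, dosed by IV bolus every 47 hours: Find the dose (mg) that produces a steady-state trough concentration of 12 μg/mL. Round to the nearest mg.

7849 mg

τ/t½ = 47/25 ≈ 1.88, so f = (1/2)^(47/25) ≈ 0.271684.
Cmin,ss = (D/Vd)·f/(1−f), so D = Cmin,ss·Vd·(1−f)/f.
D = 12 × 244 × (1−f)/f ≈ 12 × 244 × 2.68075 ≈ 7849.24 mg.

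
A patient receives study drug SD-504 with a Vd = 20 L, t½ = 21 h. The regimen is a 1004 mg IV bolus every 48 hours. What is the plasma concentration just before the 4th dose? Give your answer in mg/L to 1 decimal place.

12.8 mg/L

f = (1/2)^(τ/t½) = (1/2)^(48/21) ≈ 0.2051.
C₀ = D/Vd = 1004/20 ≈ 50.200 mg/L.
Before the 4th dose, 3 doses have been given. Superposition: Cmin = C₀·(f + f² + … + f^3).
≈ 50.200 × (0.2051 + 0.0421 + 0.0086) ≈ 50.200 × 0.2558 ≈ 12.841 mg/L.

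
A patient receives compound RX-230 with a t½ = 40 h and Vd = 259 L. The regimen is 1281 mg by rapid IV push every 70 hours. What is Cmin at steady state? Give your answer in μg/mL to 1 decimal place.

2.1 μg/mL

Over one 70-h interval, 70/40 ≈ 1.75 half-lives elapse, leaving f ≈ 0.2973 of each dose.
Accumulation ratio R = 1/(1 − f) ≈ 1/0.7027 ≈ 1.4231.
Each bolus raises the concentration by D/Vd = 1281/259 ≈ 4.946 μg/mL.
Steady-state peak Cmax,ss = C₀·R ≈ 4.946 × 1.4231 ≈ 7.039 μg/mL.
Steady-state trough Cmin,ss = Cmax,ss·f ≈ 7.039 × 0.2973 ≈ 2.093 μg/mL.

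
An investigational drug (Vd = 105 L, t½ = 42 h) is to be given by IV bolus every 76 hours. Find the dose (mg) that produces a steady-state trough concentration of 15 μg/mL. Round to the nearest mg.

τ/t½ = 76/42 ≈ 1.8095, so f = (1/2)^(76/42) ≈ 0.285285.
Cmin,ss = (D/Vd)·f/(1−f), so D = Cmin,ss·Vd·(1−f)/f.
D = 15 × 105 × (1−f)/f ≈ 15 × 105 × 2.50527 ≈ 3945.80 mg.

3946 mg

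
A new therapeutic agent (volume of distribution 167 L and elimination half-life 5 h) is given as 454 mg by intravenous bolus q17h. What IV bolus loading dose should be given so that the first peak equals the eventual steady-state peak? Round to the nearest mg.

502 mg

f = (1/2)^(17/5) ≈ 0.094732; accumulation ratio R = 1/(1−f) ≈ 1.10465.
Loading dose to hit Cmax,ss on first dose: D_load = D_maint·R ≈ 454 × 1.10465 ≈ 501.51 mg.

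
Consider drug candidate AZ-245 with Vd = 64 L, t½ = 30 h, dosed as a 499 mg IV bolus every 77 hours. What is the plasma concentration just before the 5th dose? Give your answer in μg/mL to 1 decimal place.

f = (1/2)^(τ/t½) = (1/2)^(77/30) ≈ 0.1688.
C₀ = D/Vd = 499/64 ≈ 7.797 μg/mL.
Before the 5th dose, 4 doses have been given. Superposition: Cmin = C₀·(f + f² + … + f^4).
≈ 7.797 × (0.1688 + 0.0285 + 0.0048 + 0.0008) ≈ 7.797 × 0.2029 ≈ 1.582 μg/mL.

1.6 μg/mL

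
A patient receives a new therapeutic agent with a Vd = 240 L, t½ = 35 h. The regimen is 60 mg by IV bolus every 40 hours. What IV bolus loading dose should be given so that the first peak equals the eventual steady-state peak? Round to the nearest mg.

110 mg

f = (1/2)^(40/35) ≈ 0.452862; accumulation ratio R = 1/(1−f) ≈ 1.82769.
Loading dose to hit Cmax,ss on first dose: D_load = D_maint·R ≈ 60 × 1.82769 ≈ 109.66 mg.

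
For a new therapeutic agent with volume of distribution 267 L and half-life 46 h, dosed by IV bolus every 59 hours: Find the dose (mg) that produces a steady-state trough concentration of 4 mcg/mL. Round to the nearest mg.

1530 mg

τ/t½ = 59/46 ≈ 1.2826, so f = (1/2)^(59/46) ≈ 0.411052.
Cmin,ss = (D/Vd)·f/(1−f), so D = Cmin,ss·Vd·(1−f)/f.
D = 4 × 267 × (1−f)/f ≈ 4 × 267 × 1.43278 ≈ 1530.21 mg.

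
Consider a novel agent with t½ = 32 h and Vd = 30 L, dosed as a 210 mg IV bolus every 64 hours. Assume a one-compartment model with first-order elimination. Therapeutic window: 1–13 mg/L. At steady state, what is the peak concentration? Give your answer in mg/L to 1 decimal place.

9.3 mg/L

τ = 64 h = 2 half-lives, so f = (1/2)^2 = 0.25.
At steady state, R = 1/(1 − 0.25) = 4/3.
Single-dose peak C₀ = D/Vd = 210/30 = 7 mg/L.
Steady-state peak Cmax,ss = C₀·R = 7 × 4/3 ≈ 9.333 mg/L.
Peak 9.3 mg/L vs MTC 13 mg/L: below toxic threshold.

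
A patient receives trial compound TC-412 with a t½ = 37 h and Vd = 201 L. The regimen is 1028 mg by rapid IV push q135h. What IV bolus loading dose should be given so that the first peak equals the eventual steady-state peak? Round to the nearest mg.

1117 mg

f = (1/2)^(135/37) ≈ 0.079735; accumulation ratio R = 1/(1−f) ≈ 1.08664.
Loading dose to hit Cmax,ss on first dose: D_load = D_maint·R ≈ 1028 × 1.08664 ≈ 1117.07 mg.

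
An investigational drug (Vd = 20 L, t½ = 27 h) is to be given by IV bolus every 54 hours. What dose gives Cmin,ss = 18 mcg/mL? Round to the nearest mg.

1080 mg

τ/t½ = 54/27 ≈ 2, so f = (1/2)^(54/27) ≈ 0.250000.
Cmin,ss = (D/Vd)·f/(1−f), so D = Cmin,ss·Vd·(1−f)/f.
D = 18 × 20 × (1−f)/f ≈ 18 × 20 × 3.00000 ≈ 1080.00 mg.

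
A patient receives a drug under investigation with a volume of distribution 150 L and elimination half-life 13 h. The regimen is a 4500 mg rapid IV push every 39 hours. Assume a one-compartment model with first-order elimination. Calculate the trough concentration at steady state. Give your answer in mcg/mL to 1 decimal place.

4.3 mcg/mL

τ = 39 h = 3 half-lives, so f = (1/2)^3 = 0.125.
Accumulation ratio R = 1/(1 − f) = 1/0.875 = 8/7.
Single-dose peak C₀ = D/Vd = 4500/150 = 30 mcg/mL.
Steady-state peak Cmax,ss = C₀·R = 30 × 8/7 ≈ 34.286 mcg/mL.
Steady-state trough Cmin,ss = Cmax,ss·f ≈ 34.286 × 0.125 ≈ 4.286 mcg/mL.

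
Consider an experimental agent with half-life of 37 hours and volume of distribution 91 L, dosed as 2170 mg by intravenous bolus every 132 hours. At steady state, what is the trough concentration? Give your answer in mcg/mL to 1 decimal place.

2.2 mcg/mL

Over one 132-h interval, 132/37 ≈ 3.5676 half-lives elapse, leaving f ≈ 0.0843 of each dose.
At steady state, accumulation factor R = 1/(1 − e^(−kτ)) ≈ 1.0921.
Single-dose peak C₀ = D/Vd = 2170/91 ≈ 23.846 mcg/mL.
Cmax,ss = C₀/(1 − f) ≈ 23.846/0.9157 ≈ 26.041 mcg/mL.
One interval later, Cmin,ss = Cmax,ss·e^(−kτ) ≈ 26.041 × 0.0843 ≈ 2.195 mcg/mL.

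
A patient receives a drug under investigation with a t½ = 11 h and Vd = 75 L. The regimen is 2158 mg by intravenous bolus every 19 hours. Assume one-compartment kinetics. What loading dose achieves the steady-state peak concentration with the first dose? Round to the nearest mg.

f = (1/2)^(19/11) ≈ 0.302022; accumulation ratio R = 1/(1−f) ≈ 1.43271.
Loading dose to hit Cmax,ss on first dose: D_load = D_maint·R ≈ 2158 × 1.43271 ≈ 3091.79 mg.

3092 mg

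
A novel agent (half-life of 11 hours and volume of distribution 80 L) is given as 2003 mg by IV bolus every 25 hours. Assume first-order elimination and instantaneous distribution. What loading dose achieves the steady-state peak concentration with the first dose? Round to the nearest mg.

f = (1/2)^(25/11) ≈ 0.206938; accumulation ratio R = 1/(1−f) ≈ 1.26094.
Loading dose to hit Cmax,ss on first dose: D_load = D_maint·R ≈ 2003 × 1.26094 ≈ 2525.66 mg.

2526 mg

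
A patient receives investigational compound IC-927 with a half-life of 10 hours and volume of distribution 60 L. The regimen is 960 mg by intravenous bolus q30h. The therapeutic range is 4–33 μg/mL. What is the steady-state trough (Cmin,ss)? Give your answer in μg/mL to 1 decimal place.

2.3 μg/mL

τ = 30 h = 3 half-lives, so f = (1/2)^3 = 0.125.
Accumulation ratio R = 1/(1 − f) = 1/0.875 = 8/7.
Single-dose peak C₀ = D/Vd = 960/60 = 16 μg/mL.
Steady-state peak Cmax,ss = C₀·R = 16 × 8/7 ≈ 18.286 μg/mL.
Steady-state trough Cmin,ss = Cmax,ss·f ≈ 18.286 × 0.125 ≈ 2.286 μg/mL.
Trough 2.3 μg/mL vs MEC 4 μg/mL: subtherapeutic.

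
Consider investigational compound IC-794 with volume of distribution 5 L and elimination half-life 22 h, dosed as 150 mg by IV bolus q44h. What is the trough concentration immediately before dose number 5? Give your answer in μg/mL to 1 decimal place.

f = (1/2)^(τ/t½) = (1/2)^(44/22) ≈ 0.2500.
C₀ = D/Vd = 150/5 ≈ 30.000 μg/mL.
Before the 5th dose, 4 doses have been given. Superposition: Cmin = C₀·(f + f² + … + f^4).
≈ 30.000 × (0.2500 + 0.0625 + 0.0156 + 0.0039) ≈ 30.000 × 0.3320 ≈ 9.960 μg/mL.

10.0 μg/mL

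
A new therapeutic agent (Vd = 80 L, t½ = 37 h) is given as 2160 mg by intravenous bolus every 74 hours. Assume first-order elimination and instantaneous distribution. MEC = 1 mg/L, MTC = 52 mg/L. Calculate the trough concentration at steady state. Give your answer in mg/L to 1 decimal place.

9.0 mg/L

τ = 74 h = 2 half-lives, so f = (1/2)^2 = 0.25.
Accumulation ratio R = 1/(1 − f) = 1/0.75 = 4/3.
Single-dose peak C₀ = D/Vd = 2160/80 = 27 mg/L.
Steady-state peak Cmax,ss = C₀·R = 27 × 4/3 ≈ 36.000 mg/L.
Steady-state trough Cmin,ss = Cmax,ss·f ≈ 36.000 × 0.25 ≈ 9.000 mg/L.
Trough 9.0 mg/L vs MEC 1 mg/L: adequate.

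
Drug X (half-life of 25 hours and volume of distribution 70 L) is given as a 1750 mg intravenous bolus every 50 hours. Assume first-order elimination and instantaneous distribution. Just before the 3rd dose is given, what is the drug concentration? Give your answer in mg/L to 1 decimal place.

7.8 mg/L

f = (1/2)^(τ/t½) = (1/2)^(50/25) ≈ 0.2500.
C₀ = D/Vd = 1750/70 ≈ 25.000 mg/L.
Before the 3rd dose, 2 doses have been given. Superposition: Cmin = C₀·(f + f²).
≈ 25.000 × (0.2500 + 0.0625) ≈ 25.000 × 0.3125 ≈ 7.812 mg/L.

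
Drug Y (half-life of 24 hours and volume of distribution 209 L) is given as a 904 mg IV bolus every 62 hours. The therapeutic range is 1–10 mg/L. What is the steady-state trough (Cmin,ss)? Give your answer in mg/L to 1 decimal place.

0.9 mg/L

Over one 62-h interval, 62/24 ≈ 2.5833 half-lives elapse, leaving f ≈ 0.1669 of each dose.
Accumulation ratio R = 1/(1 − f) ≈ 1/0.8331 ≈ 1.2003.
Each bolus raises the concentration by D/Vd = 904/209 ≈ 4.325 mg/L.
Cmax,ss = C₀/(1 − f) ≈ 4.325/0.8331 ≈ 5.191 mg/L.
Steady-state trough Cmin,ss = Cmax,ss·f ≈ 5.191 × 0.1669 ≈ 0.866 mg/L.
Trough 0.9 mg/L vs MEC 1 mg/L: subtherapeutic.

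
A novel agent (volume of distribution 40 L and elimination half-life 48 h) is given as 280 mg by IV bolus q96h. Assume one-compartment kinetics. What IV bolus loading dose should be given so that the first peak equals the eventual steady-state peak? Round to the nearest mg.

373 mg

f = (1/2)^(96/48) ≈ 0.250000; accumulation ratio R = 1/(1−f) ≈ 1.33333.
Loading dose to hit Cmax,ss on first dose: D_load = D_maint·R ≈ 280 × 1.33333 ≈ 373.33 mg.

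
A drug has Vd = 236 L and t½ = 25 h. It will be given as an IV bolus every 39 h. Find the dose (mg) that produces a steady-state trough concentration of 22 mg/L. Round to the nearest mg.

τ/t½ = 39/25 ≈ 1.56, so f = (1/2)^(39/25) ≈ 0.339151.
Cmin,ss = (D/Vd)·f/(1−f), so D = Cmin,ss·Vd·(1−f)/f.
D = 22 × 236 × (1−f)/f ≈ 22 × 236 × 1.94854 ≈ 10116.82 mg.

10117 mg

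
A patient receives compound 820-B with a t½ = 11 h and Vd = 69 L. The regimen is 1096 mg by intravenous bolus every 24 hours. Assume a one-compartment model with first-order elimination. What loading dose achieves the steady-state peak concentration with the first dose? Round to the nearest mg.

f = (1/2)^(24/11) ≈ 0.220398; accumulation ratio R = 1/(1−f) ≈ 1.28271.
Loading dose to hit Cmax,ss on first dose: D_load = D_maint·R ≈ 1096 × 1.28271 ≈ 1405.85 mg.

1406 mg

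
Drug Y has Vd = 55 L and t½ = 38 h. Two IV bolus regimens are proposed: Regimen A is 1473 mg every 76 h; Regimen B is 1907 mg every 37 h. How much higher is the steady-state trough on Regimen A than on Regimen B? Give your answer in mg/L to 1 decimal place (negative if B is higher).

-27.0 mg/L

Regimen A: f = (1/2)^(76/38) ≈ 0.2500; Cmin,ss = (1473/55)·f/(1−f) ≈ 8.927 mg/L.
Regimen B: f = (1/2)^(37/38) ≈ 0.5092; Cmin,ss = (1907/55)·f/(1−f) ≈ 35.973 mg/L.
Difference ≈ 8.927 − 35.973 ≈ -27.046 mg/L.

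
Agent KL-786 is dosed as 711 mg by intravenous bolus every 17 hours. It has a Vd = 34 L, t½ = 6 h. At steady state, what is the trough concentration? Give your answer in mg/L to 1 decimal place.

3.4 mg/L

k = ln2/t½ = ln2/6 ≈ 0.115525 h⁻¹; fraction remaining f = e^(−kτ) = e^(−0.115525×17) ≈ 0.1403.
Single-dose peak C₀ = D/Vd = 711/34 ≈ 20.912 mg/L.
Steady-state trough Cmin,ss = C₀·f/(1−f) ≈ 20.912 × 0.1403/0.8597 ≈ 3.413 mg/L.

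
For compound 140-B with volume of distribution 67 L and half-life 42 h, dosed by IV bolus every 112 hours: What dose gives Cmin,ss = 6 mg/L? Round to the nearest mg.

τ/t½ = 112/42 ≈ 2.6667, so f = (1/2)^(112/42) ≈ 0.157490.
Cmin,ss = (D/Vd)·f/(1−f), so D = Cmin,ss·Vd·(1−f)/f.
D = 6 × 67 × (1−f)/f ≈ 6 × 67 × 5.34961 ≈ 2150.54 mg.

2151 mg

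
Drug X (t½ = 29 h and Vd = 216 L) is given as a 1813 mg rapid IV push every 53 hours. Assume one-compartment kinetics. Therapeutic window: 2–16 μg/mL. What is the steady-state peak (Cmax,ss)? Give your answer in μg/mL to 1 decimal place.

k = ln2/t½ = ln2/29 ≈ 0.023902 h⁻¹; fraction remaining f = e^(−kτ) = e^(−0.023902×53) ≈ 0.2817.
At steady state, accumulation factor R = 1/(1 − e^(−kτ)) ≈ 1.3922.
Each bolus raises the concentration by D/Vd = 1813/216 ≈ 8.394 μg/mL.
Steady-state peak Cmax,ss = C₀·R ≈ 8.394 × 1.3922 ≈ 11.686 μg/mL.
Peak 11.7 μg/mL vs MTC 16 μg/mL: below toxic threshold.

11.7 μg/mL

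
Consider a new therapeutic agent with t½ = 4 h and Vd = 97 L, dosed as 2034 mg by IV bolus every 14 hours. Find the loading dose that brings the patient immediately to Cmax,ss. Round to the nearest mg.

2231 mg

f = (1/2)^(14/4) ≈ 0.088388; accumulation ratio R = 1/(1−f) ≈ 1.09696.
Loading dose to hit Cmax,ss on first dose: D_load = D_maint·R ≈ 2034 × 1.09696 ≈ 2231.22 mg.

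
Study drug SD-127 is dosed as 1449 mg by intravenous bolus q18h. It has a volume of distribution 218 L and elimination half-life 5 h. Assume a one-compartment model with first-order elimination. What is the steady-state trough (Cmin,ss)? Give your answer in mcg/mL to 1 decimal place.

τ/t½ = 18/5 ≈ 3.6, so fraction remaining f = (1/2)^(18/5) ≈ 0.0825.
At steady state, accumulation factor R = 1/(1 − e^(−kτ)) ≈ 1.0899.
Single-dose peak C₀ = D/Vd = 1449/218 ≈ 6.647 mcg/mL.
Cmax,ss = C₀/(1 − f) ≈ 6.647/0.9175 ≈ 7.245 mcg/mL.
Steady-state trough Cmin,ss = Cmax,ss·f ≈ 7.245 × 0.0825 ≈ 0.598 mcg/mL.

0.6 mcg/mL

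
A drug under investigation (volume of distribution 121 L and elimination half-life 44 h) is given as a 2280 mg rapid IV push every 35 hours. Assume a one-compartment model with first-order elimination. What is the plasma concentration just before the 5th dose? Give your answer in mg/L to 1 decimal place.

22.8 mg/L

f = (1/2)^(τ/t½) = (1/2)^(35/44) ≈ 0.5762.
C₀ = D/Vd = 2280/121 ≈ 18.843 mg/L.
Before the 5th dose, 4 doses have been given. Superposition: Cmin = C₀·(f + f² + … + f^4).
≈ 18.843 × (0.5762 + 0.3320 + 0.1913 + 0.1102) ≈ 18.843 × 1.2097 ≈ 22.794 mg/L.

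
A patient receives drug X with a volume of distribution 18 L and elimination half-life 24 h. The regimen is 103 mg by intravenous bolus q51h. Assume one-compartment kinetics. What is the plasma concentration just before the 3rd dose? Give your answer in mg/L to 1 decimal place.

f = (1/2)^(τ/t½) = (1/2)^(51/24) ≈ 0.2293.
C₀ = D/Vd = 103/18 ≈ 5.722 mg/L.
Before the 3rd dose, 2 doses have been given. Superposition: Cmin = C₀·(f + f²).
≈ 5.722 × (0.2293 + 0.0526) ≈ 5.722 × 0.2819 ≈ 1.613 mg/L.

1.6 mg/L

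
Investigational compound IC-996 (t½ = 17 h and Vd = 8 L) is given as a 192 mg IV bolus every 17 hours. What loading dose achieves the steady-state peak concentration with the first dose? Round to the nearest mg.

f = (1/2)^(17/17) ≈ 0.500000; accumulation ratio R = 1/(1−f) ≈ 2.00000.
Loading dose to hit Cmax,ss on first dose: D_load = D_maint·R ≈ 192 × 2.00000 ≈ 384.00 mg.

384 mg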